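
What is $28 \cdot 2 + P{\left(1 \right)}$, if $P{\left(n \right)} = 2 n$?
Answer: $58$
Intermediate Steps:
$28 \cdot 2 + P{\left(1 \right)} = 28 \cdot 2 + 2 \cdot 1 = 56 + 2 = 58$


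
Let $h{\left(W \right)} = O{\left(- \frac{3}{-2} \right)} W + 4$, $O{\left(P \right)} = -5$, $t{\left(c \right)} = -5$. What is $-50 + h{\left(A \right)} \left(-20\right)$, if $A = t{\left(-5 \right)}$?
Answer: $-630$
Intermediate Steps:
$A = -5$
$h{\left(W \right)} = 4 - 5 W$ ($h{\left(W \right)} = - 5 W + 4 = 4 - 5 W$)
$-50 + h{\left(A \right)} \left(-20\right) = -50 + \left(4 - -25\right) \left(-20\right) = -50 + \left(4 + 25\right) \left(-20\right) = -50 + 29 \left(-20\right) = -50 - 580 = -630$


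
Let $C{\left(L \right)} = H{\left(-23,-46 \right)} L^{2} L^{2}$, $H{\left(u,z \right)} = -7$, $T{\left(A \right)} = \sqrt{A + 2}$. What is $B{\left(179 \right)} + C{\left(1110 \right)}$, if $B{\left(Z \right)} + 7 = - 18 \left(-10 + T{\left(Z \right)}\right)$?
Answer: $-10626492869827 - 18 \sqrt{181} \approx -1.0626 \cdot 10^{13}$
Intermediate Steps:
$T{\left(A \right)} = \sqrt{2 + A}$
$B{\left(Z \right)} = 173 - 18 \sqrt{2 + Z}$ ($B{\left(Z \right)} = -7 - 18 \left(-10 + \sqrt{2 + Z}\right) = -7 - \left(-180 + 18 \sqrt{2 + Z}\right) = 173 - 18 \sqrt{2 + Z}$)
$C{\left(L \right)} = - 7 L^{4}$ ($C{\left(L \right)} = - 7 L^{2} L^{2} = - 7 L^{4}$)
$B{\left(179 \right)} + C{\left(1110 \right)} = \left(173 - 18 \sqrt{2 + 179}\right) - 7 \cdot 1110^{4} = \left(173 - 18 \sqrt{181}\right) - 10626492870000 = -10626492869827 - 18 \sqrt{181}$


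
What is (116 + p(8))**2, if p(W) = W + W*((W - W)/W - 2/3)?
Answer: 126736/9 ≈ 14082.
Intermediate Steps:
p(W) = W/3 (p(W) = W + W*(0/W - 2*1/3) = W + W*(0 - 2/3) = W + W*(-2/3) = W - 2*W/3 = W/3)
(116 + p(8))**2 = (116 + (1/3)*8)**2 = (116 + 8/3)**2 = (356/3)**2 = 126736/9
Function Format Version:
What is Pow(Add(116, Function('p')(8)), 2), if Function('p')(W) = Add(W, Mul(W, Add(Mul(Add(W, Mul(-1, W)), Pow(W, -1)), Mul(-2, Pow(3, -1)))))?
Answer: Rational(126736, 9) ≈ 14082.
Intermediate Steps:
Function('p')(W) = Mul(Rational(1, 3), W) (Function('p')(W) = Add(W, Mul(W, Add(Mul(0, Pow(W, -1)), Mul(-2, Rational(1, 3))))) = Add(W, Mul(W, Add(0, Rational(-2, 3)))) = Add(W, Mul(W, Rational(-2, 3))) = Add(W, Mul(Rational(-2, 3), W)) = Mul(Rational(1, 3), W))
Pow(Add(116, Function('p')(8)), 2) = Pow(Add(116, Mul(Rational(1, 3), 8)), 2) = Pow(Add(116, Rational(8, 3)), 2) = Pow(Rational(356, 3), 2) = Rational(126736, 9)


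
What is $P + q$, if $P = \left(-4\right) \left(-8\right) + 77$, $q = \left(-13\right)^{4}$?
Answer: $28670$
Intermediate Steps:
$q = 28561$
$P = 109$ ($P = 32 + 77 = 109$)
$P + q = 109 + 28561 = 28670$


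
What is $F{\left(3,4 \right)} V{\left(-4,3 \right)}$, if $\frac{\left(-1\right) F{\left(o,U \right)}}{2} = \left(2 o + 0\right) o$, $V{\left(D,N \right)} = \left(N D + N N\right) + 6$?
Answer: $-108$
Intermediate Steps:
$V{\left(D,N \right)} = 6 + N^{2} + D N$ ($V{\left(D,N \right)} = \left(D N + N^{2}\right) + 6 = \left(N^{2} + D N\right) + 6 = 6 + N^{2} + D N$)
$F{\left(o,U \right)} = - 4 o^{2}$ ($F{\left(o,U \right)} = - 2 \left(2 o + 0\right) o = - 2 \cdot 2 o o = - 2 \cdot 2 o^{2} = - 4 o^{2}$)
$F{\left(3,4 \right)} V{\left(-4,3 \right)} = - 4 \cdot 3^{2} \left(6 + 3^{2} - 12\right) = \left(-4\right) 9 \left(6 + 9 - 12\right) = \left(-36\right) 3 = -108$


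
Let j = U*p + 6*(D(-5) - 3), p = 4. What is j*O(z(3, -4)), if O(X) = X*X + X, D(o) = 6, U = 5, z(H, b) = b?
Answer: 456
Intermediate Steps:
O(X) = X + X² (O(X) = X² + X = X + X²)
j = 38 (j = 5*4 + 6*(6 - 3) = 20 + 6*3 = 20 + 18 = 38)
j*O(z(3, -4)) = 38*(-4*(1 - 4)) = 38*(-4*(-3)) = 38*12 = 456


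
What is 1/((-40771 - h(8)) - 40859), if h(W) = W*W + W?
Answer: -1/81702 ≈ -1.2240e-5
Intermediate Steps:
h(W) = W + W² (h(W) = W² + W = W + W²)
1/((-40771 - h(8)) - 40859) = 1/((-40771 - 8*(1 + 8)) - 40859) = 1/((-40771 - 8*9) - 40859) = 1/((-40771 - 1*72) - 40859) = 1/((-40771 - 72) - 40859) = 1/(-40843 - 40859) = 1/(-81702) = -1/81702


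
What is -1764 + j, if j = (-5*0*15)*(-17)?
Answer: -1764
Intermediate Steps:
j = 0 (j = (0*15)*(-17) = 0*(-17) = 0)
-1764 + j = -1764 + 0 = -1764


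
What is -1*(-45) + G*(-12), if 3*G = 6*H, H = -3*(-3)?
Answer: -171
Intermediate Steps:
H = 9
G = 18 (G = (6*9)/3 = (⅓)*54 = 18)
-1*(-45) + G*(-12) = -1*(-45) + 18*(-12) = 45 - 216 = -171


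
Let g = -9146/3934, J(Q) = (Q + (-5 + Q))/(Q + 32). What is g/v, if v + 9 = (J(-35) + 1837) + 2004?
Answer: -4573/7586719 ≈ -0.00060276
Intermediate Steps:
J(Q) = (-5 + 2*Q)/(32 + Q)
v = 3857 (v = -9 + (((-5 + 2*(-35))/(32 - 35) + 1837) + 2004) = -9 + (((-5 - 70)/(-3) + 1837) + 2004) = -9 + ((-1/3*(-75) + 1837) + 2004) = -9 + ((25 + 1837) + 2004) = -9 + (1862 + 2004) = -9 + 3866 = 3857)
g = -4573/1967 (g = -9146*1/3934 = -4573/1967 ≈ -2.3249)
g/v = -4573/1967/3857 = -4573/1967*1/3857 = -4573/7586719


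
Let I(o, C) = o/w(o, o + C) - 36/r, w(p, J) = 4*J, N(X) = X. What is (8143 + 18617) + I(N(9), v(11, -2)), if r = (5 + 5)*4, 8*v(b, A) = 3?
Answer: 1337967/50 ≈ 26759.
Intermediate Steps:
v(b, A) = 3/8 (v(b, A) = (⅛)*3 = 3/8)
r = 40 (r = 10*4 = 40)
I(o, C) = -9/10 + o/(4*C + 4*o) (I(o, C) = o/((4*(o + C))) - 36/40 = o/((4*(C + o))) - 36*1/40 = o/(4*C + 4*o) - 9/10 = -9/10 + o/(4*C + 4*o))
(8143 + 18617) + I(N(9), v(11, -2)) = (8143 + 18617) + (-18*3/8 - 13*9)/(20*(3/8 + 9)) = 26760 + (-27/4 - 117)/(20*(75/8)) = 26760 + (1/20)*(8/75)*(-495/4) = 26760 - 33/50 = 1337967/50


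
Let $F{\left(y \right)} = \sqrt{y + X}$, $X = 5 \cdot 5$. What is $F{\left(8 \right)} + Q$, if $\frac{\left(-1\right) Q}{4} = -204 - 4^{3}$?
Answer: $1072 + \sqrt{33} \approx 1077.7$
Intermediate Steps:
$X = 25$
$F{\left(y \right)} = \sqrt{25 + y}$ ($F{\left(y \right)} = \sqrt{y + 25} = \sqrt{25 + y}$)
$Q = 1072$ ($Q = - 4 \left(-204 - 4^{3}\right) = - 4 \left(-204 - 64\right) = \left(-4\right) \left(-268\right) = 1072$)
$F{\left(8 \right)} + Q = \sqrt{25 + 8} + 1072 = \sqrt{33} + 1072 = 1072 + \sqrt{33}$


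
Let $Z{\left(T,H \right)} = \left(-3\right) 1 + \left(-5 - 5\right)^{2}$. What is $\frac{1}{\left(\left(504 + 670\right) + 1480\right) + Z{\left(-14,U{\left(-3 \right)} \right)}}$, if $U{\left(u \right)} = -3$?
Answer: $\frac{1}{2751} \approx 0.0003635$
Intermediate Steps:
$Z{\left(T,H \right)} = 97$ ($Z{\left(T,H \right)} = -3 + \left(-10\right)^{2} = -3 + 100 = 97$)
$\frac{1}{\left(\left(504 + 670\right) + 1480\right) + Z{\left(-14,U{\left(-3 \right)} \right)}} = \frac{1}{\left(\left(504 + 670\right) + 1480\right) + 97} = \frac{1}{\left(1174 + 1480\right) + 97} = \frac{1}{2654 + 97} = \frac{1}{2751}$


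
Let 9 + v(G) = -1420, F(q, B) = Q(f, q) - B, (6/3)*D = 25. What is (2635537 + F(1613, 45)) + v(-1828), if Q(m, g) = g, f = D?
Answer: 2635676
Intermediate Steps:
D = 25/2 (D = (½)*25 = 25/2 ≈ 12.500)
f = 25/2 ≈ 12.500
F(q, B) = q - B
v(G) = -1429 (v(G) = -9 - 1420 = -1429)
(2635537 + F(1613, 45)) + v(-1828) = (2635537 + (1613 - 1*45)) - 1429 = (2635537 + (1613 - 45)) - 1429 = (2635537 + 1568) - 1429 = 2637105 - 1429 = 2635676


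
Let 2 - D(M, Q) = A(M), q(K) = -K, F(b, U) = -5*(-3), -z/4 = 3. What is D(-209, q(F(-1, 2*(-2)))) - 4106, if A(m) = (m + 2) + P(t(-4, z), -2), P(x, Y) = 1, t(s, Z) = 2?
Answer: -3898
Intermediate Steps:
z = -12 (z = -4*3 = -12)
A(m) = 3 + m (A(m) = (m + 2) + 1 = (2 + m) + 1 = 3 + m)
F(b, U) = 15
D(M, Q) = -1 - M (D(M, Q) = 2 - (3 + M) = 2 + (-3 - M) = -1 - M)
D(-209, q(F(-1, 2*(-2)))) - 4106 = (-1 - 1*(-209)) - 4106 = (-1 + 209) - 4106 = 208 - 4106 = -3898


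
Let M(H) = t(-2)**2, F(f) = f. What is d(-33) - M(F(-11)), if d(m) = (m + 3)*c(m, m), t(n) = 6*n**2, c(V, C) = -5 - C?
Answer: -1416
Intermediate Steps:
M(H) = 576 (M(H) = (6*(-2)**2)**2 = (6*4)**2 = 24**2 = 576)
d(m) = (-5 - m)*(3 + m) (d(m) = (m + 3)*(-5 - m) = (3 + m)*(-5 - m) = (-5 - m)*(3 + m))
d(-33) - M(F(-11)) = -(3 - 33)*(5 - 33) - 1*576 = -1*(-30)*(-28) - 576 = -840 - 576 = -1416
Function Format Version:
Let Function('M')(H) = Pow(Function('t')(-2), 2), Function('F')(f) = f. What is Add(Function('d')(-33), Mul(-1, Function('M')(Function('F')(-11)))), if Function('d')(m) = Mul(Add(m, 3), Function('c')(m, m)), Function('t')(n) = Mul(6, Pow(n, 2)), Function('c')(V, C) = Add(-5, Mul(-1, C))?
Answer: -1416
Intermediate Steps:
Function('M')(H) = 576 (Function('M')(H) = Pow(Mul(6, Pow(-2, 2)), 2) = Pow(Mul(6, 4), 2) = Pow(24, 2) = 576)
Function('d')(m) = Mul(Add(-5, Mul(-1, m)), Add(3, m)) (Function('d')(m) = Mul(Add(m, 3), Add(-5, Mul(-1, m))) = Mul(Add(3, m), Add(-5, Mul(-1, m))) = Mul(Add(-5, Mul(-1, m)), Add(3, m)))
Add(Function('d')(-33), Mul(-1, Function('M')(Function('F')(-11)))) = Add(Mul(-1, Add(3, -33), Add(5, -33)), Mul(-1, 576)) = Add(Mul(-1, -30, -28), -576) = Add(-840, -576) = -1416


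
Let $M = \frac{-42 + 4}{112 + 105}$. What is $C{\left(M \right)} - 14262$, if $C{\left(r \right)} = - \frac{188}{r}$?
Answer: $- \frac{250580}{19} \approx -13188.0$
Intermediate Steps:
$M = - \frac{38}{217} \approx -0.17512$
$C{\left(M \right)} - 14262 = - \frac{188}{- \frac{38}{217}} - 14262 = \left(-188\right) \left(- \frac{217}{38}\right) - 14262 = \frac{20398}{19} - 14262 = - \frac{250580}{19}$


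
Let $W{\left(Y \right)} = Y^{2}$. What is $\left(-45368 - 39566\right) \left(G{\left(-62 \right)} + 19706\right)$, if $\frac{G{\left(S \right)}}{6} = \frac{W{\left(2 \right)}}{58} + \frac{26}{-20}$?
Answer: $- \frac{242596899266}{145} \approx -1.6731 \cdot 10^{9}$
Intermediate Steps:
$G{\left(S \right)} = - \frac{1071}{145}$ ($G{\left(S \right)} = 6 \left(\frac{2^{2}}{58} + \frac{26}{-20}\right) = 6 \left(4 \cdot \frac{1}{58} + 26 \left(- \frac{1}{20}\right)\right) = 6 \left(\frac{2}{29} - \frac{13}{10}\right) = 6 \left(- \frac{357}{290}\right) = - \frac{1071}{145}$)
$\left(-45368 - 39566\right) \left(G{\left(-62 \right)} + 19706\right) = \left(-45368 - 39566\right) \left(- \frac{1071}{145} + 19706\right) = \left(-84934\right) \frac{2856299}{145} = - \frac{242596899266}{145}$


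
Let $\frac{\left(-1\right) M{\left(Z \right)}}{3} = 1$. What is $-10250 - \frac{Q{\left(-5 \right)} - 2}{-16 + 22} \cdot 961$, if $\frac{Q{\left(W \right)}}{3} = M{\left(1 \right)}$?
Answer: $- \frac{50929}{6} \approx -8488.2$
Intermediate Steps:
$M{\left(Z \right)} = -3$ ($M{\left(Z \right)} = \left(-3\right) 1 = -3$)
$Q{\left(W \right)} = -9$ ($Q{\left(W \right)} = 3 \left(-3\right) = -9$)
$-10250 - \frac{Q{\left(-5 \right)} - 2}{-16 + 22} \cdot 961 = -10250 - \frac{-9 - 2}{-16 + 22} \cdot 961 = -10250 - - \frac{11}{6} \cdot 961 = -10250 - \left(-11\right) \frac{1}{6} \cdot 961 = -10250 - \left(- \frac{11}{6}\right) 961 = -10250 - - \frac{10571}{6} = -10250 + \frac{10571}{6} = - \frac{50929}{6}$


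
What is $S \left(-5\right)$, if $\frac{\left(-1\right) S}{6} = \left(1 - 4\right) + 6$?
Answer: $90$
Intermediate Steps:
$S = -18$ ($S = - 6 \left(\left(1 - 4\right) + 6\right) = - 6 \left(-3 + 6\right) = \left(-6\right) 3 = -18$)
$S \left(-5\right) = \left(-18\right) \left(-5\right) = 90$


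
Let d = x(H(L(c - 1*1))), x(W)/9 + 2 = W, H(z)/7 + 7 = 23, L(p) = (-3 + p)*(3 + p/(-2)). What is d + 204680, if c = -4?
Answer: 205670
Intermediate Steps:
L(p) = (-3 + p)*(3 - p/2) (L(p) = (-3 + p)*(3 + p*(-½)) = (-3 + p)*(3 - p/2))
H(z) = 112 (H(z) = -49 + 7*23 = -49 + 161 = 112)
x(W) = -18 + 9*W
d = 990 (d = -18 + 9*112 = -18 + 1008 = 990)
d + 204680 = 990 + 204680 = 205670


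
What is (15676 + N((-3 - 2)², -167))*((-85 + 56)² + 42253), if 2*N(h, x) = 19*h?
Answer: 685776369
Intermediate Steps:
N(h, x) = 19*h/2 (N(h, x) = (19*h)/2 = 19*h/2)
(15676 + N((-3 - 2)², -167))*((-85 + 56)² + 42253) = (15676 + 19*(-3 - 2)²/2)*((-85 + 56)² + 42253) = (15676 + (19/2)*(-5)²)*((-29)² + 42253) = (15676 + (19/2)*25)*(841 + 42253) = (15676 + 475/2)*43094 = (31827/2)*43094 = 685776369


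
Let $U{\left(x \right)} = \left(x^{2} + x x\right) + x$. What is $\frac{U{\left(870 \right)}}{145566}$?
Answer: $\frac{252445}{24261} \approx 10.405$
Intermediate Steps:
$U{\left(x \right)} = x + 2 x^{2}$ ($U{\left(x \right)} = \left(x^{2} + x^{2}\right) + x = 2 x^{2} + x = x + 2 x^{2}$)
$\frac{U{\left(870 \right)}}{145566} = \frac{870 \left(1 + 2 \cdot 870\right)}{145566} = 870 \left(1 + 1740\right) \frac{1}{145566} = 870 \cdot 1741 \cdot \frac{1}{145566} = 1514670 \cdot \frac{1}{145566} = \frac{252445}{24261}$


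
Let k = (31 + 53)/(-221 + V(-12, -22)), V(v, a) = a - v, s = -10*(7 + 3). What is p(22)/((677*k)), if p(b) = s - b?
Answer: 671/1354 ≈ 0.49557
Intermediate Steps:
s = -100 (s = -10*10 = -100)
p(b) = -100 - b
k = -4/11 (k = (31 + 53)/(-221 + (-22 - 1*(-12))) = 84/(-221 + (-22 + 12)) = 84/(-221 - 10) = 84/(-231) = 84*(-1/231) = -4/11 ≈ -0.36364)
p(22)/((677*k)) = (-100 - 1*22)/((677*(-4/11))) = (-100 - 22)/(-2708/11) = -122*(-11/2708) = 671/1354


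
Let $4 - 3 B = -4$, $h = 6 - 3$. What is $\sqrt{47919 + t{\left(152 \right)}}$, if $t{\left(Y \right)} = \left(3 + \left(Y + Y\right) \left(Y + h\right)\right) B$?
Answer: $\frac{\sqrt{1562223}}{3} \approx 416.63$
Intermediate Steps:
$h = 3$ ($h = 6 - 3 = 3$)
$B = \frac{8}{3}$ ($B = \frac{4}{3} - - \frac{4}{3} = \frac{4}{3} + \frac{4}{3} = \frac{8}{3} \approx 2.6667$)
$t{\left(Y \right)} = 8 + \frac{16 Y \left(3 + Y\right)}{3}$ ($t{\left(Y \right)} = \left(3 + \left(Y + Y\right) \left(Y + 3\right)\right) \frac{8}{3} = \left(3 + 2 Y \left(3 + Y\right)\right) \frac{8}{3} = 8 + \frac{16 Y \left(3 + Y\right)}{3}$)
$\sqrt{47919 + t{\left(152 \right)}} = \sqrt{47919 + \left(8 + 16 \cdot 152 + \frac{16 \cdot 152^{2}}{3}\right)} = \sqrt{47919 + \left(8 + 2432 + \frac{16}{3} \cdot 23104\right)} = \sqrt{47919 + \left(8 + 2432 + \frac{369664}{3}\right)} = \sqrt{47919 + \frac{376984}{3}} = \sqrt{\frac{520741}{3}} = \frac{\sqrt{1562223}}{3}$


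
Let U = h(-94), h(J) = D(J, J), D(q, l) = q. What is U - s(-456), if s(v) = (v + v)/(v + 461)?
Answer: 442/5 ≈ 88.400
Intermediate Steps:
s(v) = 2*v/(461 + v) (s(v) = (2*v)/(461 + v) = 2*v/(461 + v))
h(J) = J
U = -94
U - s(-456) = -94 - 2*(-456)/(461 - 456) = -94 - 2*(-456)/5 = -94 - 1*(-912/5) = -94 + 912/5 = 442/5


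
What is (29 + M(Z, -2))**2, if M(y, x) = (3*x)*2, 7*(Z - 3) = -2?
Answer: 289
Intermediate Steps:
Z = 19/7 (Z = 3 + (1/7)*(-2) = 3 - 2/7 = 19/7 ≈ 2.7143)
M(y, x) = 6*x
(29 + M(Z, -2))**2 = (29 + 6*(-2))**2 = (29 - 12)**2 = 17**2 = 289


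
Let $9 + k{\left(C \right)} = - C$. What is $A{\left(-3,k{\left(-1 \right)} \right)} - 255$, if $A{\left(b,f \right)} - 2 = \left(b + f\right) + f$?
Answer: $-272$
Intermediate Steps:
$k{\left(C \right)} = -9 - C$
$A{\left(b,f \right)} = 2 + b + 2 f$ ($A{\left(b,f \right)} = 2 + \left(\left(b + f\right) + f\right) = 2 + \left(b + 2 f\right) = 2 + b + 2 f$)
$A{\left(-3,k{\left(-1 \right)} \right)} - 255 = \left(2 - 3 + 2 \left(-9 - -1\right)\right) - 255 = \left(2 - 3 + 2 \left(-9 + 1\right)\right) - 255 = \left(2 - 3 + 2 \left(-8\right)\right) - 255 = \left(2 - 3 - 16\right) - 255 = -17 - 255 = -272$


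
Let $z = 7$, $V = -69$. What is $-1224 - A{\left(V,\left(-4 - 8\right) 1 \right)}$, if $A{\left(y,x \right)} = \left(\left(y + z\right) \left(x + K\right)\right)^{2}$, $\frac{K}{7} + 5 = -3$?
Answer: $-17775880$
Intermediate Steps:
$K = -56$ ($K = -35 + 7 \left(-3\right) = -35 - 21 = -56$)
$A{\left(y,x \right)} = \left(-56 + x\right)^{2} \left(7 + y\right)^{2}$ ($A{\left(y,x \right)} = \left(\left(y + 7\right) \left(x - 56\right)\right)^{2} = \left(\left(7 + y\right) \left(-56 + x\right)\right)^{2} = \left(\left(-56 + x\right) \left(7 + y\right)\right)^{2} = \left(-56 + x\right)^{2} \left(7 + y\right)^{2}$)
$-1224 - A{\left(V,\left(-4 - 8\right) 1 \right)} = -1224 - \left(-56 + \left(-4 - 8\right) 1\right)^{2} \left(7 - 69\right)^{2} = -1224 - \left(-56 + \left(-4 - 8\right) 1\right)^{2} \left(-62\right)^{2} = -1224 - \left(-56 - 12\right)^{2} \cdot 3844 = -1224 - \left(-68\right)^{2} \cdot 3844 = -1224 - 4624 \cdot 3844 = -1224 - 17774656 = -17775880$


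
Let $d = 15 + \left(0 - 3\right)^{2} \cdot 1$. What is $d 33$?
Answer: $792$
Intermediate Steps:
$d = 24$ ($d = 15 + \left(-3\right)^{2} \cdot 1 = 15 + 9 \cdot 1 = 15 + 9 = 24$)
$d 33 = 24 \cdot 33 = 792$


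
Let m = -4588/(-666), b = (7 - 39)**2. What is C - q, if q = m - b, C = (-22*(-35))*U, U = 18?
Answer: 133894/9 ≈ 14877.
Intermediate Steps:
b = 1024 (b = (-32)**2 = 1024)
m = 62/9 (m = -4588*(-1/666) = 62/9 ≈ 6.8889)
C = 13860 (C = -22*(-35)*18 = 770*18 = 13860)
q = -9154/9 (q = 62/9 - 1*1024 = 62/9 - 1024 = -9154/9 ≈ -1017.1)
C - q = 13860 - 1*(-9154/9) = 13860 + 9154/9 = 133894/9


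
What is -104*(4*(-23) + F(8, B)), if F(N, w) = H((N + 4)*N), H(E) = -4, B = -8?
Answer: 9984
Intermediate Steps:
F(N, w) = -4
-104*(4*(-23) + F(8, B)) = -104*(4*(-23) - 4) = -104*(-92 - 4) = -104*(-96) = 9984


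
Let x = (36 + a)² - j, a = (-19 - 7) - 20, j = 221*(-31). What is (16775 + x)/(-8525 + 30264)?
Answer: 23726/21739 ≈ 1.0914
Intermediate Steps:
j = -6851
a = -46 (a = -26 - 20 = -46)
x = 6951 (x = (36 - 46)² - 1*(-6851) = (-10)² + 6851 = 100 + 6851 = 6951)
(16775 + x)/(-8525 + 30264) = (16775 + 6951)/(-8525 + 30264) = 23726/21739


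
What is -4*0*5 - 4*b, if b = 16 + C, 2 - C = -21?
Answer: -156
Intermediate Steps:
C = 23 (C = 2 - 1*(-21) = 2 + 21 = 23)
b = 39 (b = 16 + 23 = 39)
-4*0*5 - 4*b = -4*0*5 - 4*39 = 0*5 - 156 = 0 - 156 = -156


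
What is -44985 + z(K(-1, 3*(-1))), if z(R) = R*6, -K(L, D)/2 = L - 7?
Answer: -44889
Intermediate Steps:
K(L, D) = 14 - 2*L (K(L, D) = -2*(L - 7) = -2*(-7 + L) = 14 - 2*L)
z(R) = 6*R
-44985 + z(K(-1, 3*(-1))) = -44985 + 6*(14 - 2*(-1)) = -44985 + 6*(14 + 2) = -44985 + 6*16 = -44985 + 96 = -44889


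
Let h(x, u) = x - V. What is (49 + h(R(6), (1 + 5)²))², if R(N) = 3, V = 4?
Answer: 2304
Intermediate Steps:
h(x, u) = -4 + x (h(x, u) = x - 1*4 = x - 4 = -4 + x)
(49 + h(R(6), (1 + 5)²))² = (49 + (-4 + 3))² = (49 - 1)² = 48² = 2304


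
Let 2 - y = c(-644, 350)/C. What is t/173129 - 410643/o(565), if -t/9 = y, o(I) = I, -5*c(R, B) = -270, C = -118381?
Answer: -8416205108707167/11579779044185 ≈ -726.80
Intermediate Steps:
c(R, B) = 54 (c(R, B) = -⅕*(-270) = 54)
y = 236816/118381 (y = 2 - 54/(-118381) = 2 - 54*(-1)/118381 = 2 - 1*(-54/118381) = 2 + 54/118381 = 236816/118381 ≈ 2.0005)
t = -2131344/118381 (t = -9*236816/118381 = -2131344/118381 ≈ -18.004)
t/173129 - 410643/o(565) = -2131344/118381/173129 - 410643/565 = -2131344/118381*1/173129 - 410643*1/565 = -2131344/20495184149 - 410643/565 = -8416205108707167/11579779044185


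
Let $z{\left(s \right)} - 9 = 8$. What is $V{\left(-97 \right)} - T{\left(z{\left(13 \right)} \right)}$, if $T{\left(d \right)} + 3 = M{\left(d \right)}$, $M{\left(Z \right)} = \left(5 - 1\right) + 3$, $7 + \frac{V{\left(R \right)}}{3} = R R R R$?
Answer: $265587818$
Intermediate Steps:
$z{\left(s \right)} = 17$ ($z{\left(s \right)} = 9 + 8 = 17$)
$V{\left(R \right)} = -21 + 3 R^{4}$ ($V{\left(R \right)} = -21 + 3 R R R R = -21 + 3 R R^{2} R = -21 + 3 R^{3} R = -21 + 3 R^{4}$)
$M{\left(Z \right)} = 7$ ($M{\left(Z \right)} = 4 + 3 = 7$)
$T{\left(d \right)} = 4$ ($T{\left(d \right)} = -3 + 7 = 4$)
$V{\left(-97 \right)} - T{\left(z{\left(13 \right)} \right)} = \left(-21 + 3 \left(-97\right)^{4}\right) - 4 = \left(-21 + 3 \cdot 88529281\right) - 4 = \left(-21 + 265587843\right) - 4 = 265587822 - 4 = 265587818$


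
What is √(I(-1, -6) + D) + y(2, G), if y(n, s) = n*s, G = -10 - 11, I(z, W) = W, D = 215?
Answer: -42 + √209 ≈ -27.543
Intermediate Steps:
G = -21
√(I(-1, -6) + D) + y(2, G) = √(-6 + 215) + 2*(-21) = √209 - 42 = -42 + √209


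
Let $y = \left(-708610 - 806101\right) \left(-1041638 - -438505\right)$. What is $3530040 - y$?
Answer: $-913568659523$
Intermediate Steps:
$y = 913572189563$ ($y = - 1514711 \left(-1041638 + \left(-127845 + 566350\right)\right) = - 1514711 \left(-1041638 + 438505\right) = \left(-1514711\right) \left(-603133\right) = 913572189563$)
$3530040 - y = 3530040 - 913572189563 = -913568659523$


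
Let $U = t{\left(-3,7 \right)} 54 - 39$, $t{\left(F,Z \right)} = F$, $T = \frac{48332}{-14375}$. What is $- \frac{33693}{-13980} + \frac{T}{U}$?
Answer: $\frac{6535159549}{2692897500} \approx 2.4268$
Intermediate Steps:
$T = - \frac{48332}{14375}$ ($T = 48332 \left(- \frac{1}{14375}\right) = - \frac{48332}{14375} \approx -3.3622$)
$U = -201$ ($U = \left(-3\right) 54 - 39 = -162 - 39 = -201$)
$- \frac{33693}{-13980} + \frac{T}{U} = - \frac{33693}{-13980} - \frac{48332}{14375 \left(-201\right)} = \left(-33693\right) \left(- \frac{1}{13980}\right) - - \frac{48332}{2889375} = \frac{11231}{4660} + \frac{48332}{2889375} = \frac{6535159549}{2692897500}$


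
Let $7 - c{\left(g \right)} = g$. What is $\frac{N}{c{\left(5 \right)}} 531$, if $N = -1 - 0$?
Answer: $- \frac{531}{2} \approx -265.5$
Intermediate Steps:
$N = -1$ ($N = -1 + 0 = -1$)
$c{\left(g \right)} = 7 - g$
$\frac{N}{c{\left(5 \right)}} 531 = - \frac{1}{7 - 5} \cdot 531 = - \frac{1}{2} \cdot 531 = \left(-1\right) \frac{1}{2} \cdot 531 = \left(- \frac{1}{2}\right) 531 = - \frac{531}{2}$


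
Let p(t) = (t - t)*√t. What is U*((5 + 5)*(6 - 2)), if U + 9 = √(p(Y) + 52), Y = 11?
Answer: -360 + 80*√13 ≈ -71.556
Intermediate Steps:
p(t) = 0 (p(t) = 0*√t = 0)
U = -9 + 2*√13 (U = -9 + √(0 + 52) = -9 + √52 = -9 + 2*√13 ≈ -1.7889)
U*((5 + 5)*(6 - 2)) = (-9 + 2*√13)*((5 + 5)*(6 - 2)) = (-9 + 2*√13)*(10*4) = (-9 + 2*√13)*40 = -360 + 80*√13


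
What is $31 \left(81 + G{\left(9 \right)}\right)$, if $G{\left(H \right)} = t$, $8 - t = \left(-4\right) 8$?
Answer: $3751$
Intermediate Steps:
$t = 40$ ($t = 8 - \left(-4\right) 8 = 8 - -32 = 8 + 32 = 40$)
$G{\left(H \right)} = 40$
$31 \left(81 + G{\left(9 \right)}\right) = 31 \left(81 + 40\right) = 31 \cdot 121 = 3751$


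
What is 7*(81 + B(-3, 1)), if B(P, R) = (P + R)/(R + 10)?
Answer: 6223/11 ≈ 565.73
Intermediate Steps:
B(P, R) = (P + R)/(10 + R)
7*(81 + B(-3, 1)) = 7*(81 + (-3 + 1)/(10 + 1)) = 7*(81 - 2/11) = 7*(889/11) = 6223/11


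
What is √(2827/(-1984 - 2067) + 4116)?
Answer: √67534581539/4051 ≈ 64.151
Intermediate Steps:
√(2827/(-1984 - 2067) + 4116) = √(2827/(-4051) + 4116) = √(2827*(-1/4051) + 4116) = √(-2827/4051 + 4116) = √(16671089/4051) = √67534581539/4051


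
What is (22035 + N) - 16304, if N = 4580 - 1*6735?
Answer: 3576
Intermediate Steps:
N = -2155 (N = 4580 - 6735 = -2155)
(22035 + N) - 16304 = (22035 - 2155) - 16304 = 19880 - 16304 = 3576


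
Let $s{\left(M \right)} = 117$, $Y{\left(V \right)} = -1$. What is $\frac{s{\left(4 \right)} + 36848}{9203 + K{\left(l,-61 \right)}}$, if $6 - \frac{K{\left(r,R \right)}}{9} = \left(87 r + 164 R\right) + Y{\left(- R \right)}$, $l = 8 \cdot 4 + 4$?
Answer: $\frac{36965}{71114} \approx 0.5198$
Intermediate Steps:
$l = 36$ ($l = 32 + 4 = 36$)
$K{\left(r,R \right)} = 63 - 1476 R - 783 r$ ($K{\left(r,R \right)} = 54 - 9 \left(\left(87 r + 164 R\right) - 1\right) = 54 - 9 \left(-1 + 87 r + 164 R\right) = 54 - \left(-9 + 783 r + 1476 R\right) = 63 - 1476 R - 783 r$)
$\frac{s{\left(4 \right)} + 36848}{9203 + K{\left(l,-61 \right)}} = \frac{117 + 36848}{9203 - -61911} = \frac{36965}{9203 + \left(63 + 90036 - 28188\right)} = \frac{36965}{9203 + 61911} = \frac{36965}{71114}$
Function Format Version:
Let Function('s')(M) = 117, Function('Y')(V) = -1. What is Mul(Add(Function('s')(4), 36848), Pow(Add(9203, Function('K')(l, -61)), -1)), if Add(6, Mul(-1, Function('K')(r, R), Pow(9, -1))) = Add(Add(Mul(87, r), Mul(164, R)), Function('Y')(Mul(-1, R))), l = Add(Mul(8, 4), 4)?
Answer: Rational(36965, 71114) ≈ 0.51980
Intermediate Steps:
l = 36 (l = Add(32, 4) = 36)
Function('K')(r, R) = Add(63, Mul(-1476, R), Mul(-783, r)) (Function('K')(r, R) = Add(54, Mul(-9, Add(Add(Mul(87, r), Mul(164, R)), -1))) = Add(54, Mul(-9, Add(-1, Mul(87, r), Mul(164, R)))) = Add(54, Add(9, Mul(-1476, R), Mul(-783, r))) = Add(63, Mul(-1476, R), Mul(-783, r)))
Mul(Add(Function('s')(4), 36848), Pow(Add(9203, Function('K')(l, -61)), -1)) = Mul(Add(117, 36848), Pow(Add(9203, Add(63, Mul(-1476, -61), Mul(-783, 36))), -1)) = Mul(36965, Pow(Add(9203, Add(63, 90036, -28188)), -1)) = Mul(36965, Pow(Add(9203, 61911), -1)) = Mul(36965, Pow(71114, -1)) = Mul(36965, Rational(1, 71114)) = Rational(36965, 71114)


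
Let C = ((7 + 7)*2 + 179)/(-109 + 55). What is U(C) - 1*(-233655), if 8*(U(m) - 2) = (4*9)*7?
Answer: 467377/2 ≈ 2.3369e+5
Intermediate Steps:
C = -23/6 (C = (14*2 + 179)/(-54) = (28 + 179)*(-1/54) = 207*(-1/54) = -23/6 ≈ -3.8333)
U(m) = 67/2 (U(m) = 2 + ((4*9)*7)/8 = 2 + (36*7)/8 = 2 + (⅛)*252 = 2 + 63/2 = 67/2)
U(C) - 1*(-233655) = 67/2 - 1*(-233655) = 67/2 + 233655 = 467377/2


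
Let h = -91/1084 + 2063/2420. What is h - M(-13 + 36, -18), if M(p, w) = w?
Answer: 6154389/327910 ≈ 18.769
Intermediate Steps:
h = 252009/327910 (h = -91*1/1084 + 2063*(1/2420) = -91/1084 + 2063/2420 = 252009/327910 ≈ 0.76853)
h - M(-13 + 36, -18) = 252009/327910 - 1*(-18) = 252009/327910 + 18 = 6154389/327910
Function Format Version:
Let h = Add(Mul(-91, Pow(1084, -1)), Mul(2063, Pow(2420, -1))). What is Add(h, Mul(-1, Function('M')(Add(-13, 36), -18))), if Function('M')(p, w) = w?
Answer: Rational(6154389, 327910) ≈ 18.769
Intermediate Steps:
h = Rational(252009, 327910) (h = Add(Mul(-91, Rational(1, 1084)), Mul(2063, Rational(1, 2420))) = Add(Rational(-91, 1084), Rational(2063, 2420)) = Rational(252009, 327910) ≈ 0.76853)
Add(h, Mul(-1, Function('M')(Add(-13, 36), -18))) = Add(Rational(252009, 327910), Mul(-1, -18)) = Add(Rational(252009, 327910), 18) = Rational(6154389, 327910)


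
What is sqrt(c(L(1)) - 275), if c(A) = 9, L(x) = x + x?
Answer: I*sqrt(266) ≈ 16.31*I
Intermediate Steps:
L(x) = 2*x
sqrt(c(L(1)) - 275) = sqrt(9 - 275) = sqrt(-266) = I*sqrt(266)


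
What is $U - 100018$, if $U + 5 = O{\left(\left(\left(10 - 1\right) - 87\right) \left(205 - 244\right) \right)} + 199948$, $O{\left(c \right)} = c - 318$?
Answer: $102649$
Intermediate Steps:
$O{\left(c \right)} = -318 + c$
$U = 202667$ ($U = -5 + \left(\left(-318 + \left(\left(10 - 1\right) - 87\right) \left(205 - 244\right)\right) + 199948\right) = -5 + \left(\left(-318 + \left(\left(10 - 1\right) - 87\right) \left(-39\right)\right) + 199948\right) = -5 + \left(\left(-318 + \left(9 - 87\right) \left(-39\right)\right) + 199948\right) = -5 + \left(\left(-318 - -3042\right) + 199948\right) = -5 + \left(\left(-318 + 3042\right) + 199948\right) = -5 + \left(2724 + 199948\right) = -5 + 202672 = 202667$)
$U - 100018 = 202667 - 100018 = 102649$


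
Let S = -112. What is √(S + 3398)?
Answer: √3286 ≈ 57.324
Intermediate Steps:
√(S + 3398) = √(-112 + 3398) = √3286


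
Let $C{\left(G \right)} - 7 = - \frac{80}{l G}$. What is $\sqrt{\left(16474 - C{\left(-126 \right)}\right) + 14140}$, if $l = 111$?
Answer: $\frac{\sqrt{166304970447}}{2331} \approx 174.95$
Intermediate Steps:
$C{\left(G \right)} = 7 - \frac{80}{111 G}$
$\sqrt{\left(16474 - C{\left(-126 \right)}\right) + 14140} = \sqrt{\left(16474 - \left(7 - \frac{80}{111 \left(-126\right)}\right)\right) + 14140} = \sqrt{\left(16474 - \left(7 - - \frac{40}{6993}\right)\right) + 14140} = \sqrt{\left(16474 - \left(7 + \frac{40}{6993}\right)\right) + 14140} = \sqrt{\left(16474 - \frac{48991}{6993}\right) + 14140} = \sqrt{\frac{115153691}{6993} + 14140} = \sqrt{\frac{214034711}{6993}} = \frac{\sqrt{166304970447}}{2331}$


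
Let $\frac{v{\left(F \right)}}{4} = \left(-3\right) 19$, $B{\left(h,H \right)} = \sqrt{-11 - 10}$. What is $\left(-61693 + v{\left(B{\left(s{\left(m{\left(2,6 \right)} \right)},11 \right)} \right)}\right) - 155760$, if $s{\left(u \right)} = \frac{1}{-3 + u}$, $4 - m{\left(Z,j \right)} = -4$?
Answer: $-217681$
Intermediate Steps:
$m{\left(Z,j \right)} = 8$ ($m{\left(Z,j \right)} = 4 - -4 = 4 + 4 = 8$)
$B{\left(h,H \right)} = i \sqrt{21}$ ($B{\left(h,H \right)} = \sqrt{-21} = i \sqrt{21}$)
$v{\left(F \right)} = -228$ ($v{\left(F \right)} = 4 \left(\left(-3\right) 19\right) = 4 \left(-57\right) = -228$)
$\left(-61693 + v{\left(B{\left(s{\left(m{\left(2,6 \right)} \right)},11 \right)} \right)}\right) - 155760 = \left(-61693 - 228\right) - 155760 = -61921 - 155760 = -217681$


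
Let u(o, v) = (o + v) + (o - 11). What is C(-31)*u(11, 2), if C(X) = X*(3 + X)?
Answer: 11284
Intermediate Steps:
u(o, v) = -11 + v + 2*o (u(o, v) = (o + v) + (-11 + o) = -11 + v + 2*o)
C(-31)*u(11, 2) = (-31*(3 - 31))*(-11 + 2 + 2*11) = (-31*(-28))*(-11 + 2 + 22) = 868*13 = 11284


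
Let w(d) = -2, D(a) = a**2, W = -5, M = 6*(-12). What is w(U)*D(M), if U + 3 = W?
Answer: -10368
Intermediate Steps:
M = -72
U = -8 (U = -3 - 5 = -8)
w(U)*D(M) = -2*(-72)**2 = -2*5184 = -10368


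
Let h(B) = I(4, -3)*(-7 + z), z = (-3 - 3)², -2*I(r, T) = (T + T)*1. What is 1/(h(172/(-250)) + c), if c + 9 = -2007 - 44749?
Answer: -1/46678 ≈ -2.1423e-5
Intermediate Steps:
I(r, T) = -T (I(r, T) = -(T + T)/2 = -2*T/2 = -T)
c = -46765 (c = -9 + (-2007 - 44749) = -9 - 46756 = -46765)
z = 36 (z = (-6)² = 36)
h(B) = 87 (h(B) = (-1*(-3))*(-7 + 36) = 3*29 = 87)
1/(h(172/(-250)) + c) = 1/(87 - 46765) = 1/(-46678) = -1/46678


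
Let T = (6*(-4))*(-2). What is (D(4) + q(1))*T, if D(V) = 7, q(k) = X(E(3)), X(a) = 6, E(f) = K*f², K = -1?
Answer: 624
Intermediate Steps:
E(f) = -f²
q(k) = 6
T = 48 (T = -24*(-2) = 48)
(D(4) + q(1))*T = (7 + 6)*48 = 13*48 = 624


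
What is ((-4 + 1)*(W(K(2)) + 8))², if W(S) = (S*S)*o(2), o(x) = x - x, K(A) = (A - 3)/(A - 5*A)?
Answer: 576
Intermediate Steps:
K(A) = -(-3 + A)/(4*A) (K(A) = (-3 + A)/((-4*A)) = (-3 + A)*(-1/(4*A)) = -(-3 + A)/(4*A))
o(x) = 0
W(S) = 0 (W(S) = (S*S)*0 = S²*0 = 0)
((-4 + 1)*(W(K(2)) + 8))² = ((-4 + 1)*(0 + 8))² = (-3*8)² = (-24)² = 576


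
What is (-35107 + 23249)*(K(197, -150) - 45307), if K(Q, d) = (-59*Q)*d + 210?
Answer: -20139069874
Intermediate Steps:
K(Q, d) = 210 - 59*Q*d (K(Q, d) = -59*Q*d + 210 = 210 - 59*Q*d)
(-35107 + 23249)*(K(197, -150) - 45307) = (-35107 + 23249)*((210 - 59*197*(-150)) - 45307) = -11858*((210 + 1743450) - 45307) = -11858*(1743660 - 45307) = -11858*1698353 = -20139069874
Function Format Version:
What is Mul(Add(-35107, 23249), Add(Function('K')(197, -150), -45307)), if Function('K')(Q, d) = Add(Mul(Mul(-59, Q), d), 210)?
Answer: -20139069874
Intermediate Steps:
Function('K')(Q, d) = Add(210, Mul(-59, Q, d)) (Function('K')(Q, d) = Add(Mul(-59, Q, d), 210) = Add(210, Mul(-59, Q, d)))
Mul(Add(-35107, 23249), Add(Function('K')(197, -150), -45307)) = Mul(Add(-35107, 23249), Add(Add(210, Mul(-59, 197, -150)), -45307)) = Mul(-11858, Add(Add(210, 1743450), -45307)) = Mul(-11858, Add(1743660, -45307)) = Mul(-11858, 1698353) = -20139069874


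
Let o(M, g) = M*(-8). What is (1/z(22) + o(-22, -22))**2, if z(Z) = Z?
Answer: 15000129/484 ≈ 30992.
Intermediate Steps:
o(M, g) = -8*M
(1/z(22) + o(-22, -22))**2 = (1/22 - 8*(-22))**2 = (1/22 + 176)**2 = (3873/22)**2 = 15000129/484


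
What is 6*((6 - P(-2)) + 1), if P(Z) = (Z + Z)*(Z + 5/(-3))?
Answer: -46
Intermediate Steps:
P(Z) = 2*Z*(-5/3 + Z) (P(Z) = (2*Z)*(Z + 5*(-⅓)) = (2*Z)*(Z - 5/3) = (2*Z)*(-5/3 + Z) = 2*Z*(-5/3 + Z))
6*((6 - P(-2)) + 1) = 6*((6 - 2*(-2)*(-5 + 3*(-2))/3) + 1) = 6*((6 - 2*(-2)*(-5 - 6)/3) + 1) = 6*((6 - 2*(-2)*(-11)/3) + 1) = 6*((6 - 1*44/3) + 1) = 6*((6 - 44/3) + 1) = 6*(-26/3 + 1) = 6*(-23/3) = -46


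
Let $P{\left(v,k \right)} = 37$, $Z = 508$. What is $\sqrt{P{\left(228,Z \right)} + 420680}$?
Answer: $11 \sqrt{3477} \approx 648.63$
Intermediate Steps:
$\sqrt{P{\left(228,Z \right)} + 420680} = \sqrt{37 + 420680} = \sqrt{420717} = 11 \sqrt{3477}$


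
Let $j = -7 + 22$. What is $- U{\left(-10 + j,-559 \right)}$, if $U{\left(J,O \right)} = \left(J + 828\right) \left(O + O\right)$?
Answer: $931294$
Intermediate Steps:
$j = 15$
$U{\left(J,O \right)} = 2 O \left(828 + J\right)$ ($U{\left(J,O \right)} = \left(828 + J\right) 2 O = 2 O \left(828 + J\right)$)
$- U{\left(-10 + j,-559 \right)} = - 2 \left(-559\right) \left(828 + \left(-10 + 15\right)\right) = - 2 \left(-559\right) \left(828 + 5\right) = - 2 \left(-559\right) 833 = \left(-1\right) \left(-931294\right) = 931294$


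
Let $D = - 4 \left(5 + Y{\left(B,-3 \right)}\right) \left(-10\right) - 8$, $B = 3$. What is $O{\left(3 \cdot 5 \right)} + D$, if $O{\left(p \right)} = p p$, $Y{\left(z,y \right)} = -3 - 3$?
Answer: $177$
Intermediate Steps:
$Y{\left(z,y \right)} = -6$ ($Y{\left(z,y \right)} = -3 - 3 = -6$)
$O{\left(p \right)} = p^{2}$
$D = -48$ ($D = - 4 \left(5 - 6\right) \left(-10\right) - 8 = \left(-4\right) \left(-1\right) \left(-10\right) - 8 = 4 \left(-10\right) - 8 = -40 - 8 = -48$)
$O{\left(3 \cdot 5 \right)} + D = \left(3 \cdot 5\right)^{2} - 48 = 15^{2} - 48 = 225 - 48 = 177$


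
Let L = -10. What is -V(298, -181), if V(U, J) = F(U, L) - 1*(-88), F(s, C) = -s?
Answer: 210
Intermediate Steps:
V(U, J) = 88 - U (V(U, J) = -U - 1*(-88) = -U + 88 = 88 - U)
-V(298, -181) = -(88 - 1*298) = -(88 - 298) = -1*(-210) = 210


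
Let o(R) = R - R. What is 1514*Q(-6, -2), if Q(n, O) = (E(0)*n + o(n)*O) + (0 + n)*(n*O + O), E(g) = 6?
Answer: -145344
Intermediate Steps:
o(R) = 0
Q(n, O) = 6*n + n*(O + O*n) (Q(n, O) = (6*n + 0*O) + (0 + n)*(n*O + O) = (6*n + 0) + n*(O*n + O) = 6*n + n*(O + O*n))
1514*Q(-6, -2) = 1514*(-6*(6 - 2 - 2*(-6))) = 1514*(-6*(6 - 2 + 12)) = 1514*(-6*16) = 1514*(-96) = -145344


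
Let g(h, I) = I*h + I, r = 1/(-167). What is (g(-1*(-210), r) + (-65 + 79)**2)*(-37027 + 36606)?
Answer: -13691341/167 ≈ -81984.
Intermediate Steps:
r = -1/167 ≈ -0.0059880
g(h, I) = I + I*h
(g(-1*(-210), r) + (-65 + 79)**2)*(-37027 + 36606) = (-(1 - 1*(-210))/167 + (-65 + 79)**2)*(-37027 + 36606) = (-(1 + 210)/167 + 14**2)*(-421) = (-1/167*211 + 196)*(-421) = (-211/167 + 196)*(-421) = (32521/167)*(-421) = -13691341/167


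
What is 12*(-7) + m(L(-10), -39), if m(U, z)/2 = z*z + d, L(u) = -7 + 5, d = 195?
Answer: 3348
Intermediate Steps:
L(u) = -2
m(U, z) = 390 + 2*z**2 (m(U, z) = 2*(z*z + 195) = 2*(z**2 + 195) = 2*(195 + z**2) = 390 + 2*z**2)
12*(-7) + m(L(-10), -39) = 12*(-7) + (390 + 2*(-39)**2) = -84 + (390 + 2*1521) = -84 + (390 + 3042) = -84 + 3432 = 3348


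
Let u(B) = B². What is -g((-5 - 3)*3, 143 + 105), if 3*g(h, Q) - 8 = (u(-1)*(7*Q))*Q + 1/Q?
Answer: -106772929/744 ≈ -1.4351e+5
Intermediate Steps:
g(h, Q) = 8/3 + 1/(3*Q) + 7*Q²/3 (g(h, Q) = 8/3 + (((-1)²*(7*Q))*Q + 1/Q)/3 = 8/3 + ((1*(7*Q))*Q + 1/Q)/3 = 8/3 + ((7*Q)*Q + 1/Q)/3 = 8/3 + (7*Q² + 1/Q)/3 = 8/3 + (1/Q + 7*Q²)/3 = 8/3 + (1/(3*Q) + 7*Q²/3) = 8/3 + 1/(3*Q) + 7*Q²/3)
-g((-5 - 3)*3, 143 + 105) = -(1 + (143 + 105)*(8 + 7*(143 + 105)²))/(3*(143 + 105)) = -(1 + 248*(8 + 7*248²))/(3*248) = -(1 + 248*(8 + 7*61504))/(3*248) = -(1 + 248*(8 + 430528))/(3*248) = -(1 + 248*430536)/(3*248) = -(1 + 106772928)/(3*248) = -106772929/(3*248) = -1*106772929/744 = -106772929/744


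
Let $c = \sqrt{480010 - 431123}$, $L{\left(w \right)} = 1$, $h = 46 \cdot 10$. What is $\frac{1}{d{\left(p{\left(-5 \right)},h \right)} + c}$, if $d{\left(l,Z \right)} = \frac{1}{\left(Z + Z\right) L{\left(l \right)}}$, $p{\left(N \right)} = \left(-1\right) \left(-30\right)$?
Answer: $- \frac{920}{41377956799} + \frac{846400 \sqrt{48887}}{41377956799} \approx 0.0045227$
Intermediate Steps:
$h = 460$
$p{\left(N \right)} = 30$
$d{\left(l,Z \right)} = \frac{1}{2 Z}$ ($d{\left(l,Z \right)} = \frac{1}{\left(Z + Z\right) 1} = \frac{1}{2 Z} 1 = \frac{1}{2 Z}$)
$c = \sqrt{48887} \approx 221.1$
$\frac{1}{d{\left(p{\left(-5 \right)},h \right)} + c} = \frac{1}{\frac{1}{2 \cdot 460} + \sqrt{48887}} = \frac{1}{\frac{1}{2} \cdot \frac{1}{460} + \sqrt{48887}} = \frac{1}{\frac{1}{920} + \sqrt{48887}}$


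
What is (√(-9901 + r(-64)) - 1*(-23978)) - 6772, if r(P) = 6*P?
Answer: 17206 + 11*I*√85 ≈ 17206.0 + 101.42*I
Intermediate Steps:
(√(-9901 + r(-64)) - 1*(-23978)) - 6772 = (√(-9901 + 6*(-64)) - 1*(-23978)) - 6772 = (√(-9901 - 384) + 23978) - 6772 = (√(-10285) + 23978) - 6772 = (11*I*√85 + 23978) - 6772 = (23978 + 11*I*√85) - 6772 = 17206 + 11*I*√85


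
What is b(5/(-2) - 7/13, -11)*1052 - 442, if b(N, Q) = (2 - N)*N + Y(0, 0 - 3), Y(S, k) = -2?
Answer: -3152061/169 ≈ -18651.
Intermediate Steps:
b(N, Q) = -2 + N*(2 - N) (b(N, Q) = (2 - N)*N - 2 = N*(2 - N) - 2 = -2 + N*(2 - N))
b(5/(-2) - 7/13, -11)*1052 - 442 = (-2 - (5/(-2) - 7/13)² + 2*(5/(-2) - 7/13))*1052 - 442 = (-2 - (5*(-½) - 7*1/13)² + 2*(5*(-½) - 7*1/13))*1052 - 442 = (-2 - (-5/2 - 7/13)² + 2*(-5/2 - 7/13))*1052 - 442 = (-2 - (-79/26)² + 2*(-79/26))*1052 - 442 = (-2 - 1*6241/676 - 79/13)*1052 - 442 = (-2 - 6241/676 - 79/13)*1052 - 442 = -11701/676*1052 - 442 = -3077363/169 - 442 = -3152061/169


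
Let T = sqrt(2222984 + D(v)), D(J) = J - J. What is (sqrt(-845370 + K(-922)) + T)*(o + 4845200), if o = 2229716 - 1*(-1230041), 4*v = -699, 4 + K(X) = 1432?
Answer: 16609914*sqrt(555746) + 8304957*I*sqrt(843942) ≈ 1.2382e+10 + 7.6295e+9*I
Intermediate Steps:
K(X) = 1428 (K(X) = -4 + 1432 = 1428)
v = -699/4 (v = (1/4)*(-699) = -699/4 ≈ -174.75)
D(J) = 0
o = 3459757 (o = 2229716 + 1230041 = 3459757)
T = 2*sqrt(555746) (T = sqrt(2222984 + 0) = sqrt(2222984) = 2*sqrt(555746) ≈ 1491.0)
(sqrt(-845370 + K(-922)) + T)*(o + 4845200) = (sqrt(-845370 + 1428) + 2*sqrt(555746))*(3459757 + 4845200) = (sqrt(-843942) + 2*sqrt(555746))*8304957 = (I*sqrt(843942) + 2*sqrt(555746))*8304957 = (2*sqrt(555746) + I*sqrt(843942))*8304957 = 16609914*sqrt(555746) + 8304957*I*sqrt(843942)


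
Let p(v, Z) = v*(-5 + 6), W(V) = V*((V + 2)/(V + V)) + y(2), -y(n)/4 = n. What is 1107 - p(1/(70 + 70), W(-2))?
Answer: 154979/140 ≈ 1107.0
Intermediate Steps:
y(n) = -4*n
W(V) = -7 + V/2 (W(V) = V*((V + 2)/(V + V)) - 4*2 = V*((2 + V)/((2*V))) - 8 = V*((2 + V)*(1/(2*V))) - 8 = V*((2 + V)/(2*V)) - 8 = (1 + V/2) - 8 = -7 + V/2)
p(v, Z) = v (p(v, Z) = v*1 = v)
1107 - p(1/(70 + 70), W(-2)) = 1107 - 1/(70 + 70) = 1107 - 1/140 = 154979/140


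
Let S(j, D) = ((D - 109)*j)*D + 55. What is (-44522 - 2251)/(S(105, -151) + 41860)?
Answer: -46773/4164215 ≈ -0.011232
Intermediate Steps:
S(j, D) = 55 + D*j*(-109 + D) (S(j, D) = ((-109 + D)*j)*D + 55 = (j*(-109 + D))*D + 55 = D*j*(-109 + D) + 55 = 55 + D*j*(-109 + D))
(-44522 - 2251)/(S(105, -151) + 41860) = (-44522 - 2251)/((55 + 105*(-151)² - 109*(-151)*105) + 41860) = -46773/((55 + 105*22801 + 1728195) + 41860) = -46773/((55 + 2394105 + 1728195) + 41860) = -46773/(4122355 + 41860) = -46773/4164215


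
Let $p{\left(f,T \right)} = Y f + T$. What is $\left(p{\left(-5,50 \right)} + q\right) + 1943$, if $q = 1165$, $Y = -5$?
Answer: $3183$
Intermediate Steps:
$p{\left(f,T \right)} = T - 5 f$ ($p{\left(f,T \right)} = - 5 f + T = T - 5 f$)
$\left(p{\left(-5,50 \right)} + q\right) + 1943 = \left(\left(50 - -25\right) + 1165\right) + 1943 = \left(\left(50 + 25\right) + 1165\right) + 1943 = \left(75 + 1165\right) + 1943 = 1240 + 1943 = 3183$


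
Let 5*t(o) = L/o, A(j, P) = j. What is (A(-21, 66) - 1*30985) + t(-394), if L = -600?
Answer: -6108122/197 ≈ -31006.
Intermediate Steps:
t(o) = -120/o (t(o) = (-600/o)/5 = -120/o)
(A(-21, 66) - 1*30985) + t(-394) = (-21 - 1*30985) - 120/(-394) = (-21 - 30985) - 120*(-1/394) = -31006 + 60/197 = -6108122/197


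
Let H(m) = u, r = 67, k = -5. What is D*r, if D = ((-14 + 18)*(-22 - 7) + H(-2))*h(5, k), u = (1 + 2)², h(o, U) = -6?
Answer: 43014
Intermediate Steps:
u = 9 (u = 3² = 9)
H(m) = 9
D = 642 (D = ((-14 + 18)*(-22 - 7) + 9)*(-6) = (4*(-29) + 9)*(-6) = (-116 + 9)*(-6) = -107*(-6) = 642)
D*r = 642*67 = 43014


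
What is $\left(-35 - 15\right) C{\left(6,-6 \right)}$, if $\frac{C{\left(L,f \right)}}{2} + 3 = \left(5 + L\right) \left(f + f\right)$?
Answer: $13500$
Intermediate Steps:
$C{\left(L,f \right)} = -6 + 4 f \left(5 + L\right)$ ($C{\left(L,f \right)} = -6 + 2 \left(5 + L\right) \left(f + f\right) = -6 + 2 \left(5 + L\right) 2 f = -6 + 2 \cdot 2 f \left(5 + L\right) = -6 + 4 f \left(5 + L\right)$)
$\left(-35 - 15\right) C{\left(6,-6 \right)} = \left(-35 - 15\right) \left(-6 + 20 \left(-6\right) + 4 \cdot 6 \left(-6\right)\right) = - 50 \left(-6 - 120 - 144\right) = \left(-50\right) \left(-270\right) = 13500$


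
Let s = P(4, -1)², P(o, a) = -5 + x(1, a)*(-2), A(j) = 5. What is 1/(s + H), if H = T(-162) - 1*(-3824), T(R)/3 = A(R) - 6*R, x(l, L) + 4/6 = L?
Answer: 9/60820 ≈ 0.00014798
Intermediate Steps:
x(l, L) = -⅔ + L
T(R) = 15 - 18*R (T(R) = 3*(5 - 6*R) = 15 - 18*R)
P(o, a) = -11/3 - 2*a (P(o, a) = -5 + (-⅔ + a)*(-2) = -5 + (4/3 - 2*a) = -11/3 - 2*a)
s = 25/9 (s = (-11/3 - 2*(-1))² = (-11/3 + 2)² = (-5/3)² = 25/9 ≈ 2.7778)
H = 6755 (H = (15 - 18*(-162)) - 1*(-3824) = (15 + 2916) + 3824 = 2931 + 3824 = 6755)
1/(s + H) = 1/(25/9 + 6755) = 1/(60820/9) = 9/60820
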